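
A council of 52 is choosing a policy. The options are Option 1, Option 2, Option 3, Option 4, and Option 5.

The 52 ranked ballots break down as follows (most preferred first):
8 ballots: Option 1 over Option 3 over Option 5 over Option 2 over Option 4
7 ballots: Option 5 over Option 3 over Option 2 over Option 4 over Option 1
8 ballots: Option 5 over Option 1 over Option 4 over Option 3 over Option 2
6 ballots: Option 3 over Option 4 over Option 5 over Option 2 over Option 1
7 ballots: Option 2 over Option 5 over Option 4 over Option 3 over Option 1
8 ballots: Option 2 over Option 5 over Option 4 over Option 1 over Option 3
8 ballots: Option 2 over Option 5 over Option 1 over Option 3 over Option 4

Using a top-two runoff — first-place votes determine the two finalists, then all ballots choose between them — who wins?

Option 5

Round 1 first-place votes: Option 1 8, Option 2 23, Option 3 6, Option 4 0, Option 5 15. Option 2 and Option 5 advance.
Runoff: Option 2 is ranked above Option 5 on 23 ballots, Option 5 above Option 2 on 29.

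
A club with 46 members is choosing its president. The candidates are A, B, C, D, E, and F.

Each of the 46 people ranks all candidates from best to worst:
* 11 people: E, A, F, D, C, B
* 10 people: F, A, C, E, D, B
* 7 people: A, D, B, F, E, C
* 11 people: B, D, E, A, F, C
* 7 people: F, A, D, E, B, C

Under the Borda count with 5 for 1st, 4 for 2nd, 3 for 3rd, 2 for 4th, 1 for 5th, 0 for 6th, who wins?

A

A: 11×4 + 10×4 + 7×5 + 11×2 + 7×4 = 169
B: 11×0 + 10×0 + 7×3 + 11×5 + 7×1 = 83
C: 11×1 + 10×3 + 7×0 + 11×0 + 7×0 = 41
D: 11×2 + 10×1 + 7×4 + 11×4 + 7×3 = 125
E: 11×5 + 10×2 + 7×1 + 11×3 + 7×2 = 129
F: 11×3 + 10×5 + 7×2 + 11×1 + 7×5 = 143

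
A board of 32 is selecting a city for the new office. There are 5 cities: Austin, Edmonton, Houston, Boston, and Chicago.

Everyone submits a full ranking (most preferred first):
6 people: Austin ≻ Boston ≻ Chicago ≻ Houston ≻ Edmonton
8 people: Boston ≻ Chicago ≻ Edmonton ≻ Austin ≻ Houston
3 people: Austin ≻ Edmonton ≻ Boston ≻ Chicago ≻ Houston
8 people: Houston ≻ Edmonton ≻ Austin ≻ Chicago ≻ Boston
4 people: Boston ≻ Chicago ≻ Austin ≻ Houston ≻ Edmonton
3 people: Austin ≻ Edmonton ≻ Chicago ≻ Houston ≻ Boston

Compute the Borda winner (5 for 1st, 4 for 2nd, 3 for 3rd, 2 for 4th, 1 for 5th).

Austin

Austin: 6×5 + 8×2 + 3×5 + 8×3 + 4×3 + 3×5 = 112
Edmonton: 6×1 + 8×3 + 3×4 + 8×4 + 4×1 + 3×4 = 90
Houston: 6×2 + 8×1 + 3×1 + 8×5 + 4×2 + 3×2 = 77
Boston: 6×4 + 8×5 + 3×3 + 8×1 + 4×5 + 3×1 = 104
Chicago: 6×3 + 8×4 + 3×2 + 8×2 + 4×4 + 3×3 = 97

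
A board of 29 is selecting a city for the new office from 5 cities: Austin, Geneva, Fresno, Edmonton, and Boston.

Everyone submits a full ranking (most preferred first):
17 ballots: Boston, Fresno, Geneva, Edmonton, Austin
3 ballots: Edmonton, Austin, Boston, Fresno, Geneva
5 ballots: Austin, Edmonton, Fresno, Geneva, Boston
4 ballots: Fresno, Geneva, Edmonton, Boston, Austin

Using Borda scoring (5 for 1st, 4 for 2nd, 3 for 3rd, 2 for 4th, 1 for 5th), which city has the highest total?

Austin: 17×1 + 3×4 + 5×5 + 4×1 = 58
Geneva: 17×3 + 3×1 + 5×2 + 4×4 = 80
Fresno: 17×4 + 3×2 + 5×3 + 4×5 = 109
Edmonton: 17×2 + 3×5 + 5×4 + 4×3 = 81
Boston: 17×5 + 3×3 + 5×1 + 4×2 = 107

Fresno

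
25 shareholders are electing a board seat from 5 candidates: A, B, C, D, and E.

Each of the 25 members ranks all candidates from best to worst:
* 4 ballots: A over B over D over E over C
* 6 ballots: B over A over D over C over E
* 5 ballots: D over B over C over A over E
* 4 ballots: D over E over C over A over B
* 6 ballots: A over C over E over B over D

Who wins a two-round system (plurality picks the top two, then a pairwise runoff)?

Round 1 first-place votes: A 10, B 6, C 0, D 9, E 0. A and D advance.
Runoff: A is ranked above D on 16 ballots, D above A on 9.

A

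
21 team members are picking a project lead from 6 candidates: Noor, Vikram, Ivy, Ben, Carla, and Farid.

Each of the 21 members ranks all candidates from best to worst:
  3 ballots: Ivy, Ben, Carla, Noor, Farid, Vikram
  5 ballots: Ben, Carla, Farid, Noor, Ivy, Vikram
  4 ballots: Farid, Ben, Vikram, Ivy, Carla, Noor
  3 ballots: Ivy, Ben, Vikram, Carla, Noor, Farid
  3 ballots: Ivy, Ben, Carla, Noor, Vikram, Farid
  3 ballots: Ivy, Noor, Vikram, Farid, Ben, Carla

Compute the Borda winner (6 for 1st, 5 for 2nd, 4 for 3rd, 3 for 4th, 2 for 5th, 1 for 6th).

Ben

Noor: 3×3 + 5×3 + 4×1 + 3×2 + 3×3 + 3×5 = 58
Vikram: 3×1 + 5×1 + 4×4 + 3×4 + 3×2 + 3×4 = 54
Ivy: 3×6 + 5×2 + 4×3 + 3×6 + 3×6 + 3×6 = 94
Ben: 3×5 + 5×6 + 4×5 + 3×5 + 3×5 + 3×2 = 101
Carla: 3×4 + 5×5 + 4×2 + 3×3 + 3×4 + 3×1 = 69
Farid: 3×2 + 5×4 + 4×6 + 3×1 + 3×1 + 3×3 = 65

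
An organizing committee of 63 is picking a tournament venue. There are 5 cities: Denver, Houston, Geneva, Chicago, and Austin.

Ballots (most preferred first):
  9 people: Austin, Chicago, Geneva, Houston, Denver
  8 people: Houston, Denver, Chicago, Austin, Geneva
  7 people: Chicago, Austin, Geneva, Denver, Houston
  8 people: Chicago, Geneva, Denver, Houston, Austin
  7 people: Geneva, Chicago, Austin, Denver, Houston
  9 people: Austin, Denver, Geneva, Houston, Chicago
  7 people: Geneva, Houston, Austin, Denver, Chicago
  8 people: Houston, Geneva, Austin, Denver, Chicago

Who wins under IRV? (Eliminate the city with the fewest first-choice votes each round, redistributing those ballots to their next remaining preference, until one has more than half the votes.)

Round 1: Denver 0, Houston 16, Geneva 14, Chicago 15, Austin 18. Denver eliminated.
Round 2: Houston 16, Geneva 14, Chicago 15, Austin 18. Geneva eliminated.
Round 3: Houston 23, Chicago 22, Austin 18. Austin eliminated.
Round 4: Houston 32, Chicago 31. Houston has a majority (≥32).

Houston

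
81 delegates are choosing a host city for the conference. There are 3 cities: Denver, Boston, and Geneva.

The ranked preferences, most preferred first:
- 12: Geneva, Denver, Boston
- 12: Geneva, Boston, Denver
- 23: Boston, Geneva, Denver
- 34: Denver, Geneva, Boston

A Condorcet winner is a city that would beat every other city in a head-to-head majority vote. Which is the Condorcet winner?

Geneva vs Denver: 47–34
Geneva vs Boston: 58–23
Geneva beats every other city.

Geneva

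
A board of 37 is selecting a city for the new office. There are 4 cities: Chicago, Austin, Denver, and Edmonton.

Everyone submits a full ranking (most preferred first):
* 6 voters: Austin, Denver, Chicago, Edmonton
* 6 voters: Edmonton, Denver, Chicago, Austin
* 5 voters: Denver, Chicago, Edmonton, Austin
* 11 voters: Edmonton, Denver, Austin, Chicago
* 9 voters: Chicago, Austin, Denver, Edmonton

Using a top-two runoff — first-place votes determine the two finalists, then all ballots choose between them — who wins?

Round 1 first-place votes: Chicago 9, Austin 6, Denver 5, Edmonton 17. Edmonton and Chicago advance.
Runoff: Edmonton is ranked above Chicago on 17 ballots, Chicago above Edmonton on 20.

Chicago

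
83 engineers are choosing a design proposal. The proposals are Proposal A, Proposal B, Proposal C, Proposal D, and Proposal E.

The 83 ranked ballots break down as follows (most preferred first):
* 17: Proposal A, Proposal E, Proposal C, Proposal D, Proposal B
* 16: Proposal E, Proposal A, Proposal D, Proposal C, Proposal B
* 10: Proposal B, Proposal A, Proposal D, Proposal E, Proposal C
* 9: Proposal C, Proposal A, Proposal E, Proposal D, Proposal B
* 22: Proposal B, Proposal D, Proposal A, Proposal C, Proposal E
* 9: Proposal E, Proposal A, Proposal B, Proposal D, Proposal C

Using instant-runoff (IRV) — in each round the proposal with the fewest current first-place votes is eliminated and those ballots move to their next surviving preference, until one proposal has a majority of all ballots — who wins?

Proposal A

Round 1: Proposal A 17, Proposal B 32, Proposal C 9, Proposal D 0, Proposal E 25. Proposal D eliminated.
Round 2: Proposal A 17, Proposal B 32, Proposal C 9, Proposal E 25. Proposal C eliminated.
Round 3: Proposal A 26, Proposal B 32, Proposal E 25. Proposal E eliminated.
Round 4: Proposal A 51, Proposal B 32. Proposal A has a majority (≥42).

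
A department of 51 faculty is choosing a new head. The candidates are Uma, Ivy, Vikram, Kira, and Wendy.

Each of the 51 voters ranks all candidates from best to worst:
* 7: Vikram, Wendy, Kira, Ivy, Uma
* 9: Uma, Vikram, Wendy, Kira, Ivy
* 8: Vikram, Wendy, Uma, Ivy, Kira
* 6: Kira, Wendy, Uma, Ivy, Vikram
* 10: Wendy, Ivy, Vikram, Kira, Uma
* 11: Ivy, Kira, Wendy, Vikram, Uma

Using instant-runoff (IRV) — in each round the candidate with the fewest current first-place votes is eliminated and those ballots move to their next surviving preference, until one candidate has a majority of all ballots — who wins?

Round 1: Uma 9, Ivy 11, Vikram 15, Kira 6, Wendy 10. Kira eliminated.
Round 2: Uma 9, Ivy 11, Vikram 15, Wendy 16. Uma eliminated.
Round 3: Ivy 11, Vikram 24, Wendy 16. Ivy eliminated.
Round 4: Vikram 24, Wendy 27. Wendy has a majority (≥26).

Wendy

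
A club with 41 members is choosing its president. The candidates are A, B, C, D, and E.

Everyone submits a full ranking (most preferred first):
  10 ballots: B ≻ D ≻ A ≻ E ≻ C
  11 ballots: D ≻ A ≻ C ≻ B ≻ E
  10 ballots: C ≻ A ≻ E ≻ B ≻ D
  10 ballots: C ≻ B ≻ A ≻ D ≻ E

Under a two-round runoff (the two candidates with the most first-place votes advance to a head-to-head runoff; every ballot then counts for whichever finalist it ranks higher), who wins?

D

Round 1 first-place votes: A 0, B 10, C 20, D 11, E 0. C and D advance.
Runoff: C is ranked above D on 20 ballots, D above C on 21.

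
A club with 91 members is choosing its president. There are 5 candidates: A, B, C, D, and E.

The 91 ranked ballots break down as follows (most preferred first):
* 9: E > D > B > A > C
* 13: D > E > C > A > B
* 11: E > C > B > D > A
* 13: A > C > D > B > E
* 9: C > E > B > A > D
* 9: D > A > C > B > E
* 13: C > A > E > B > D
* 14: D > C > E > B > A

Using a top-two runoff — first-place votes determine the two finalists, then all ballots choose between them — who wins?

C

Round 1 first-place votes: A 13, B 0, C 22, D 36, E 20. D and C advance.
Runoff: D is ranked above C on 45 ballots, C above D on 46.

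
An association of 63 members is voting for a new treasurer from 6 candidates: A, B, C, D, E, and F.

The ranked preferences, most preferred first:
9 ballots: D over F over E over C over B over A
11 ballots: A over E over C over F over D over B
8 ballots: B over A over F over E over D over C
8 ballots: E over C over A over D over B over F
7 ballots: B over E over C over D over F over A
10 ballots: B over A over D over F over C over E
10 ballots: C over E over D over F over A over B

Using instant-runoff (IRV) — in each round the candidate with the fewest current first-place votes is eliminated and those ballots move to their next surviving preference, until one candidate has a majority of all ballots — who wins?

C

Round 1: A 11, B 25, C 10, D 9, E 8, F 0. F eliminated.
Round 2: A 11, B 25, C 10, D 9, E 8. E eliminated.
Round 3: A 11, B 25, C 18, D 9. D eliminated.
Round 4: A 11, B 25, C 27. A eliminated.
Round 5: B 25, C 38. C has a majority (≥32).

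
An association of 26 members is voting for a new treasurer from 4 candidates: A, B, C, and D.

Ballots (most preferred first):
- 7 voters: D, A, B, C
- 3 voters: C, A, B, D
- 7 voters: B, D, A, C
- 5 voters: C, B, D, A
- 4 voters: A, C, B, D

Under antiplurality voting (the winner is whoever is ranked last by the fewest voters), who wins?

Last-place votes: A 5, B 0, C 14, D 7.

B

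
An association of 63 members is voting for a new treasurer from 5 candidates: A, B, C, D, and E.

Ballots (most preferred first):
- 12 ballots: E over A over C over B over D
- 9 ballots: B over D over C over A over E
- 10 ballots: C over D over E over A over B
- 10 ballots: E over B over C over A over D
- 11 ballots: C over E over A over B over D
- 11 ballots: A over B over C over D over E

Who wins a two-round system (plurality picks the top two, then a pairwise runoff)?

Round 1 first-place votes: A 11, B 9, C 21, D 0, E 22. E and C advance.
Runoff: E is ranked above C on 22 ballots, C above E on 41.

C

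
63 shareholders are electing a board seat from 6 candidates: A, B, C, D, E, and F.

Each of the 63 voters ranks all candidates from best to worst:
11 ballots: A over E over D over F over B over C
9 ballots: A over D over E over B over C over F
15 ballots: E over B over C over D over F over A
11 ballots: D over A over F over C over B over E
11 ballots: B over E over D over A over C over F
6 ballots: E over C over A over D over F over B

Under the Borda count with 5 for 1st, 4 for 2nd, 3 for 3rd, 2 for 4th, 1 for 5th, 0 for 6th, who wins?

A: 11×5 + 9×5 + 15×0 + 11×4 + 11×2 + 6×3 = 184
B: 11×1 + 9×2 + 15×4 + 11×1 + 11×5 + 6×0 = 155
C: 11×0 + 9×1 + 15×3 + 11×2 + 11×1 + 6×4 = 111
D: 11×3 + 9×4 + 15×2 + 11×5 + 11×3 + 6×2 = 199
E: 11×4 + 9×3 + 15×5 + 11×0 + 11×4 + 6×5 = 220
F: 11×2 + 9×0 + 15×1 + 11×3 + 11×0 + 6×1 = 76

E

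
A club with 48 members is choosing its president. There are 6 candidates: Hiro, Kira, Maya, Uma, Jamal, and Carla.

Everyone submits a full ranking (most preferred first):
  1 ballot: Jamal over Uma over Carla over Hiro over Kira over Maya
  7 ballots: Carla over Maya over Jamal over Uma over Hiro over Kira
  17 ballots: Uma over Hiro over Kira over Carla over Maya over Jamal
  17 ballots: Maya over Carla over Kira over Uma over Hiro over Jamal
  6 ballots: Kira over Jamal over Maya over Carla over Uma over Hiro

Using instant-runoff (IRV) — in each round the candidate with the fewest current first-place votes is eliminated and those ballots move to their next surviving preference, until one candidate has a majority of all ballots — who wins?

Maya

Round 1: Hiro 0, Kira 6, Maya 17, Uma 17, Jamal 1, Carla 7. Hiro eliminated.
Round 2: Kira 6, Maya 17, Uma 17, Jamal 1, Carla 7. Jamal eliminated.
Round 3: Kira 6, Maya 17, Uma 18, Carla 7. Kira eliminated.
Round 4: Maya 23, Uma 18, Carla 7. Carla eliminated.
Round 5: Maya 30, Uma 18. Maya has a majority (≥25).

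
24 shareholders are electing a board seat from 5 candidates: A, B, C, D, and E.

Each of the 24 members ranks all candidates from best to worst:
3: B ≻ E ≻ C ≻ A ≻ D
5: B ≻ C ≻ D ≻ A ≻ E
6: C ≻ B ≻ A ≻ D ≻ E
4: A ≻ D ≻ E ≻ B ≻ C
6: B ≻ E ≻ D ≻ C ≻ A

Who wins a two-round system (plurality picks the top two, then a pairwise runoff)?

Round 1 first-place votes: A 4, B 14, C 6, D 0, E 0. B and C advance.
Runoff: B is ranked above C on 18 ballots, C above B on 6.

B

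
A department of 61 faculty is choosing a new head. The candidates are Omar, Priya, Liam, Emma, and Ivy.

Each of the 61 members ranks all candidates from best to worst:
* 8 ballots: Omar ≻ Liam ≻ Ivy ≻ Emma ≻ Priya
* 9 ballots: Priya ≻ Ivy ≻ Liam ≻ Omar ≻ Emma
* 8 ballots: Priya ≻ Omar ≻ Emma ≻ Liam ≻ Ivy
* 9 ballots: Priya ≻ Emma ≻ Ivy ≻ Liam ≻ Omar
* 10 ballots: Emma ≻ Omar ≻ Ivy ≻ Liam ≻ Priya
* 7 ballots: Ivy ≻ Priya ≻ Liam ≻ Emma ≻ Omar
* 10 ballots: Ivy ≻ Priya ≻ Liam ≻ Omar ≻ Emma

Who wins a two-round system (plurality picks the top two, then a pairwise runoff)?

Ivy

Round 1 first-place votes: Omar 8, Priya 26, Liam 0, Emma 10, Ivy 17. Priya and Ivy advance.
Runoff: Priya is ranked above Ivy on 26 ballots, Ivy above Priya on 35.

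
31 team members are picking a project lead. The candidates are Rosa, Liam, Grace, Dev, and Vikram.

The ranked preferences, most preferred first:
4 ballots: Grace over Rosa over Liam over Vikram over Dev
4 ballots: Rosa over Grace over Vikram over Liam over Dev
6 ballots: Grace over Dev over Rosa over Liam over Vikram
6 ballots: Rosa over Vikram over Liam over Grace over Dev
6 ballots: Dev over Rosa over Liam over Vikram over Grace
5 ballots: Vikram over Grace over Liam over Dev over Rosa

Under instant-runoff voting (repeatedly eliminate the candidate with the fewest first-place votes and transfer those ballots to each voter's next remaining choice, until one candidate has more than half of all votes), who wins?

Round 1: Rosa 10, Liam 0, Grace 10, Dev 6, Vikram 5. Liam eliminated.
Round 2: Rosa 10, Grace 10, Dev 6, Vikram 5. Vikram eliminated.
Round 3: Rosa 10, Grace 15, Dev 6. Dev eliminated.
Round 4: Rosa 16, Grace 15. Rosa has a majority (≥16).

Rosa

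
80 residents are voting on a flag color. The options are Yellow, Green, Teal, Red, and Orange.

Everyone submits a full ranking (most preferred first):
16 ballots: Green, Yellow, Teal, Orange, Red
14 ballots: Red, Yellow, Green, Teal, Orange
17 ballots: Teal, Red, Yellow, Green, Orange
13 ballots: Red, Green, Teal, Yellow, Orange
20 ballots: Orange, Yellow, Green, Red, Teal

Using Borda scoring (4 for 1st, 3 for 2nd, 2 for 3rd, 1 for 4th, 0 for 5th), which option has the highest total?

Yellow: 16×3 + 14×3 + 17×2 + 13×1 + 20×3 = 197
Green: 16×4 + 14×2 + 17×1 + 13×3 + 20×2 = 188
Teal: 16×2 + 14×1 + 17×4 + 13×2 + 20×0 = 140
Red: 16×0 + 14×4 + 17×3 + 13×4 + 20×1 = 179
Orange: 16×1 + 14×0 + 17×0 + 13×0 + 20×4 = 96

Yellow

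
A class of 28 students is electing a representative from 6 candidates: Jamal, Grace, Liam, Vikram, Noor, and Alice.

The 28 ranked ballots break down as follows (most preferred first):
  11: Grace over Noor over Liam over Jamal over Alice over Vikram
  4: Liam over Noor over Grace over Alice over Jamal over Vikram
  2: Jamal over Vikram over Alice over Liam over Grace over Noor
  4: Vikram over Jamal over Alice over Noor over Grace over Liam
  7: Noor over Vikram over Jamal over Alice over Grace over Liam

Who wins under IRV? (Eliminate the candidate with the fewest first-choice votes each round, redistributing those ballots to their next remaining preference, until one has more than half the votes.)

Noor

Round 1: Jamal 2, Grace 11, Liam 4, Vikram 4, Noor 7, Alice 0. Alice eliminated.
Round 2: Jamal 2, Grace 11, Liam 4, Vikram 4, Noor 7. Jamal eliminated.
Round 3: Grace 11, Liam 4, Vikram 6, Noor 7. Liam eliminated.
Round 4: Grace 11, Vikram 6, Noor 11. Vikram eliminated.
Round 5: Grace 13, Noor 15. Noor has a majority (≥15).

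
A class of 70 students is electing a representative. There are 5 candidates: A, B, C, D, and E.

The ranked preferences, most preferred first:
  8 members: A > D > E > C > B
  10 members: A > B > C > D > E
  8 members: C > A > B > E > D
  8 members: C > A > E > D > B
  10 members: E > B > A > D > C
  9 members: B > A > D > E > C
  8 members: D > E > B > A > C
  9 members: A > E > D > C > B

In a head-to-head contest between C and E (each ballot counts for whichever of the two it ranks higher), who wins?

E

C is ranked above E on 26 ballots; E above C on 44.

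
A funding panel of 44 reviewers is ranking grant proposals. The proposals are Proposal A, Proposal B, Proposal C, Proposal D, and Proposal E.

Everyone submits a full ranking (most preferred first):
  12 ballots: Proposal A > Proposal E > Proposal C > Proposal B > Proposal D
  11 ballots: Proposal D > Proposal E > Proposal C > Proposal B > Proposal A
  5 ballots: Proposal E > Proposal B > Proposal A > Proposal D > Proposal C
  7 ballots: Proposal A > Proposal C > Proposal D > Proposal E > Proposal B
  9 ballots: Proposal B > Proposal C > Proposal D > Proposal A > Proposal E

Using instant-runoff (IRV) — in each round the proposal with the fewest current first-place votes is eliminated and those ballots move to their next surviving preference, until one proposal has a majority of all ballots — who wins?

Round 1: Proposal A 19, Proposal B 9, Proposal C 0, Proposal D 11, Proposal E 5. Proposal C eliminated.
Round 2: Proposal A 19, Proposal B 9, Proposal D 11, Proposal E 5. Proposal E eliminated.
Round 3: Proposal A 19, Proposal B 14, Proposal D 11. Proposal D eliminated.
Round 4: Proposal A 19, Proposal B 25. Proposal B has a majority (≥23).

Proposal B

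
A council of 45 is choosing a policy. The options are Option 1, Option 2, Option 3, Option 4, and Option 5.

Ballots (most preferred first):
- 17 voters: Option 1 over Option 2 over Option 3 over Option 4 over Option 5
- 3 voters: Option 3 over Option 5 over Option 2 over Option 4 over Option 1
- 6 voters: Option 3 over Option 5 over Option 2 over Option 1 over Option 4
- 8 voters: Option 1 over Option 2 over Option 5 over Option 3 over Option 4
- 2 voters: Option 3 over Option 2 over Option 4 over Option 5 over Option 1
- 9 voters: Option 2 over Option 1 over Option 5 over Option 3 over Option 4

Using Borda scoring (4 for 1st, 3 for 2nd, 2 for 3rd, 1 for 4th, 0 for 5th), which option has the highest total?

Option 1: 17×4 + 3×0 + 6×1 + 8×4 + 2×0 + 9×3 = 133
Option 2: 17×3 + 3×2 + 6×2 + 8×3 + 2×3 + 9×4 = 135
Option 3: 17×2 + 3×4 + 6×4 + 8×1 + 2×4 + 9×1 = 95
Option 4: 17×1 + 3×1 + 6×0 + 8×0 + 2×2 + 9×0 = 24
Option 5: 17×0 + 3×3 + 6×3 + 8×2 + 2×1 + 9×2 = 63

Option 2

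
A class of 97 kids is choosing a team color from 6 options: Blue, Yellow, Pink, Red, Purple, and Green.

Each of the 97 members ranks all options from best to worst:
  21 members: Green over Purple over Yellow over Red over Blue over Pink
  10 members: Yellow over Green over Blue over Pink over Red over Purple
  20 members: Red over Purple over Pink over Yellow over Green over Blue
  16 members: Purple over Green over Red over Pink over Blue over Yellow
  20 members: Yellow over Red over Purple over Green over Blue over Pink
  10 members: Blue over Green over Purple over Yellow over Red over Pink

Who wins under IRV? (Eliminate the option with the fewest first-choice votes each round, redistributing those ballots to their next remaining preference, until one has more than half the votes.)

Round 1: Blue 10, Yellow 30, Pink 0, Red 20, Purple 16, Green 21. Pink eliminated.
Round 2: Blue 10, Yellow 30, Red 20, Purple 16, Green 21. Blue eliminated.
Round 3: Yellow 30, Red 20, Purple 16, Green 31. Purple eliminated.
Round 4: Yellow 30, Red 20, Green 47. Red eliminated.
Round 5: Yellow 50, Green 47. Yellow has a majority (≥49).

Yellow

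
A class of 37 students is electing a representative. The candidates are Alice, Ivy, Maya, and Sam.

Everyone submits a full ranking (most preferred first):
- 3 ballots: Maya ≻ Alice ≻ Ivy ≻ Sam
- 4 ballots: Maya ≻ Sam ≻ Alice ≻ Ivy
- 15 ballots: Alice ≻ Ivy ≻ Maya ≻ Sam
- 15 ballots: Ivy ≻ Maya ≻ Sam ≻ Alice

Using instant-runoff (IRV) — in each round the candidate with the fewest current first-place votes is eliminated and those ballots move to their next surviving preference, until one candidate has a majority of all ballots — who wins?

Alice

Round 1: Alice 15, Ivy 15, Maya 7, Sam 0. Sam eliminated.
Round 2: Alice 15, Ivy 15, Maya 7. Maya eliminated.
Round 3: Alice 22, Ivy 15. Alice has a majority (≥19).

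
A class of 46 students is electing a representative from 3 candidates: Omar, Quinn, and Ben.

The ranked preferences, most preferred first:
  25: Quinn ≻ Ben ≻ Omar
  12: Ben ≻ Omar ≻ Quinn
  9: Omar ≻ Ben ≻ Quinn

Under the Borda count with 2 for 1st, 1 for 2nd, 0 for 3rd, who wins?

Omar: 25×0 + 12×1 + 9×2 = 30
Quinn: 25×2 + 12×0 + 9×0 = 50
Ben: 25×1 + 12×2 + 9×1 = 58

Ben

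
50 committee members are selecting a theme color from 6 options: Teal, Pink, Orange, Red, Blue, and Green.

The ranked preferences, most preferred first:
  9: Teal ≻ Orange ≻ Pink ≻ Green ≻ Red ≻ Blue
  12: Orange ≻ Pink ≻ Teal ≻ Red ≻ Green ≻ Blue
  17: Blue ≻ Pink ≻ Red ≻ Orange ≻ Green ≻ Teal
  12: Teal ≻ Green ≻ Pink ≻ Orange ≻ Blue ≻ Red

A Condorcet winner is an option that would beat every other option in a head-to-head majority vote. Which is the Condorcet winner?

Pink vs Teal: 29–21
Pink vs Orange: 29–21
Pink vs Red: 50–0
Pink vs Blue: 33–17
Pink vs Green: 38–12
Pink beats every other option.

Pink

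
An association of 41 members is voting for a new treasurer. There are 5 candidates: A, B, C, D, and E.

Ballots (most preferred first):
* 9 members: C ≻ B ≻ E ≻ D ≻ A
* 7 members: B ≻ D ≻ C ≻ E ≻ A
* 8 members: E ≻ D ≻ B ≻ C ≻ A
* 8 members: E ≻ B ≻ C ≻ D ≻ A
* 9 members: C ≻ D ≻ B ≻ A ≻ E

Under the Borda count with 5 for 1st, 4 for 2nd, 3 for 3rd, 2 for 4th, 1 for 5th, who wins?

B

A: 9×1 + 7×1 + 8×1 + 8×1 + 9×2 = 50
B: 9×4 + 7×5 + 8×3 + 8×4 + 9×3 = 154
C: 9×5 + 7×3 + 8×2 + 8×3 + 9×5 = 151
D: 9×2 + 7×4 + 8×4 + 8×2 + 9×4 = 130
E: 9×3 + 7×2 + 8×5 + 8×5 + 9×1 = 130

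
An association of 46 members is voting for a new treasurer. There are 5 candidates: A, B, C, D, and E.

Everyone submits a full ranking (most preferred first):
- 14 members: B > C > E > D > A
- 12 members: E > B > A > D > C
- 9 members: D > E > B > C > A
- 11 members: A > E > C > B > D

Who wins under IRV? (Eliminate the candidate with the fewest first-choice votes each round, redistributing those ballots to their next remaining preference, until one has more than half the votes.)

Round 1: A 11, B 14, C 0, D 9, E 12. C eliminated.
Round 2: A 11, B 14, D 9, E 12. D eliminated.
Round 3: A 11, B 14, E 21. A eliminated.
Round 4: B 14, E 32. E has a majority (≥24).

E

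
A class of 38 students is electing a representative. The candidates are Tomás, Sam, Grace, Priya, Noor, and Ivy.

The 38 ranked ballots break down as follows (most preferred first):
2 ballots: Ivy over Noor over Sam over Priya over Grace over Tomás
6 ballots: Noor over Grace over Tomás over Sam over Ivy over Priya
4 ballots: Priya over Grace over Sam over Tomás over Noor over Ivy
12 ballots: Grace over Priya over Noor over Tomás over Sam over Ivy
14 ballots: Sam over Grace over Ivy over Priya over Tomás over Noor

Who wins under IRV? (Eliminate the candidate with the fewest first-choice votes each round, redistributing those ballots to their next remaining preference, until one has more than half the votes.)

Grace

Round 1: Tomás 0, Sam 14, Grace 12, Priya 4, Noor 6, Ivy 2. Tomás eliminated.
Round 2: Sam 14, Grace 12, Priya 4, Noor 6, Ivy 2. Ivy eliminated.
Round 3: Sam 14, Grace 12, Priya 4, Noor 8. Priya eliminated.
Round 4: Sam 14, Grace 16, Noor 8. Noor eliminated.
Round 5: Sam 16, Grace 22. Grace has a majority (≥20).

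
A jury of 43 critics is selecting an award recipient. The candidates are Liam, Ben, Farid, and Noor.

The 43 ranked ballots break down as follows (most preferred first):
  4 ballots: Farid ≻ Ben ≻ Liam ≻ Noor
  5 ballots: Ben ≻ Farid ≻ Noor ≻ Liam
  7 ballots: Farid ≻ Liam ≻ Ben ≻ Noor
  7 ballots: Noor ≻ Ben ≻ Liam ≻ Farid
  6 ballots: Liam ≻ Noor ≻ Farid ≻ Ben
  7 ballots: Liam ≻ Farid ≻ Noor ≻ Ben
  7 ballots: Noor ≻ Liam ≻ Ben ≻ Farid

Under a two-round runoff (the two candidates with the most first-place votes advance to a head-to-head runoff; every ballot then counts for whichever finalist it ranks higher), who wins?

Round 1 first-place votes: Liam 13, Ben 5, Farid 11, Noor 14. Noor and Liam advance.
Runoff: Noor is ranked above Liam on 19 ballots, Liam above Noor on 24.

Liam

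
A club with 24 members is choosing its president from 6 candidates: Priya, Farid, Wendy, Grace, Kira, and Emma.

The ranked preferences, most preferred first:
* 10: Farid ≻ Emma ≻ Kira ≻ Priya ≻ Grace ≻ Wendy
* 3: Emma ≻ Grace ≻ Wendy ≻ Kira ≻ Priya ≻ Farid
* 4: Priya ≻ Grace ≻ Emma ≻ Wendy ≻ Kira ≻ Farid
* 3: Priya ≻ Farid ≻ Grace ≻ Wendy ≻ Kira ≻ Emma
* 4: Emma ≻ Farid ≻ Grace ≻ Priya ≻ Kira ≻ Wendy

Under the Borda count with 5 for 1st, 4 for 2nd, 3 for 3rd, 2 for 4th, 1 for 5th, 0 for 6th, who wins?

Priya: 10×2 + 3×1 + 4×5 + 3×5 + 4×2 = 66
Farid: 10×5 + 3×0 + 4×0 + 3×4 + 4×4 = 78
Wendy: 10×0 + 3×3 + 4×2 + 3×2 + 4×0 = 23
Grace: 10×1 + 3×4 + 4×4 + 3×3 + 4×3 = 59
Kira: 10×3 + 3×2 + 4×1 + 3×1 + 4×1 = 47
Emma: 10×4 + 3×5 + 4×3 + 3×0 + 4×5 = 87

Emma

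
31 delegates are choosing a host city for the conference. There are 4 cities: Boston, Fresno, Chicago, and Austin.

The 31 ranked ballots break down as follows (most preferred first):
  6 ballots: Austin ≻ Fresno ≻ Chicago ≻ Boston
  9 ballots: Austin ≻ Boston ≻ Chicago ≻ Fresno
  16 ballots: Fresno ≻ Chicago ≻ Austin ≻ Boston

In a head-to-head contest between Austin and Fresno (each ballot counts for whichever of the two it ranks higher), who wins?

Austin is ranked above Fresno on 15 ballots; Fresno above Austin on 16.

Fresno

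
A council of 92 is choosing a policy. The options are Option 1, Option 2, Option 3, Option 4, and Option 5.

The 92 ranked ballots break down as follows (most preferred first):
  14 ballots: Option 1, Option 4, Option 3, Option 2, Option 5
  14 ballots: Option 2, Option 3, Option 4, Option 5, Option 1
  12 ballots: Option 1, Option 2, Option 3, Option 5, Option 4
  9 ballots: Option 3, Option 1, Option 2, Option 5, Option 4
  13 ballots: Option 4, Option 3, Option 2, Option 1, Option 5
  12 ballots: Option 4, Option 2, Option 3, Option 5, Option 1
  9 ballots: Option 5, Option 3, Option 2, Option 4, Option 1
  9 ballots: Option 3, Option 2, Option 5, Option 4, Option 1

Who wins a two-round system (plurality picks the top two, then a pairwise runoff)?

Round 1 first-place votes: Option 1 26, Option 2 14, Option 3 18, Option 4 25, Option 5 9. Option 1 and Option 4 advance.
Runoff: Option 1 is ranked above Option 4 on 35 ballots, Option 4 above Option 1 on 57.

Option 4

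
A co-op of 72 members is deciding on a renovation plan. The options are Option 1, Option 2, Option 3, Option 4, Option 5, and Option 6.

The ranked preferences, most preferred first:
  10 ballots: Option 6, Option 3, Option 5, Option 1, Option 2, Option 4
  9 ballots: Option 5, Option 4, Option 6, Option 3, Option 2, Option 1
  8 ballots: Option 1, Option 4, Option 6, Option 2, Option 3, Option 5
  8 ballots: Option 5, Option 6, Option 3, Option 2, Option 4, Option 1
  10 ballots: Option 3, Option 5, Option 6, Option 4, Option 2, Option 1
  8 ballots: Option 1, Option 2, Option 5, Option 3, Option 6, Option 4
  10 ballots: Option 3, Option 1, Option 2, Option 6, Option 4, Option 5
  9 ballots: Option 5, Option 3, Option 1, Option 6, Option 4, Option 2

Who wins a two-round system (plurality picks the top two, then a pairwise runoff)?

Round 1 first-place votes: Option 1 16, Option 2 0, Option 3 20, Option 4 0, Option 5 26, Option 6 10. Option 5 and Option 3 advance.
Runoff: Option 5 is ranked above Option 3 on 34 ballots, Option 3 above Option 5 on 38.

Option 3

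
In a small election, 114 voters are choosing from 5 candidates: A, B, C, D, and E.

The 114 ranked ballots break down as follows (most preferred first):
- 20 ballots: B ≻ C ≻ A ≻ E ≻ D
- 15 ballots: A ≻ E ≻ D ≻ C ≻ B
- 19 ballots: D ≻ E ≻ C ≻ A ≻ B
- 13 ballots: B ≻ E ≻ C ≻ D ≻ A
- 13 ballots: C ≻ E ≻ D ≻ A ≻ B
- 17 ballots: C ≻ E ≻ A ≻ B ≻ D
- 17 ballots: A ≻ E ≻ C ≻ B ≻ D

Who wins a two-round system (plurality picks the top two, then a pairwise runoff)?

Round 1 first-place votes: A 32, B 33, C 30, D 19, E 0. B and A advance.
Runoff: B is ranked above A on 33 ballots, A above B on 81.

A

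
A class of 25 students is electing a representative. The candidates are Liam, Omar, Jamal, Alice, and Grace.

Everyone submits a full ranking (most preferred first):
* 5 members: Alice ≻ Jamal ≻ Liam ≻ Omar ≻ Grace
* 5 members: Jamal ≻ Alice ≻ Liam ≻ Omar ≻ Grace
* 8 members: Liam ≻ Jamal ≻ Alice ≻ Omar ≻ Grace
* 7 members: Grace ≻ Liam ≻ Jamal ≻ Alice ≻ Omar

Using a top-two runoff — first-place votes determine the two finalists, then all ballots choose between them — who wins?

Round 1 first-place votes: Liam 8, Omar 0, Jamal 5, Alice 5, Grace 7. Liam and Grace advance.
Runoff: Liam is ranked above Grace on 18 ballots, Grace above Liam on 7.

Liam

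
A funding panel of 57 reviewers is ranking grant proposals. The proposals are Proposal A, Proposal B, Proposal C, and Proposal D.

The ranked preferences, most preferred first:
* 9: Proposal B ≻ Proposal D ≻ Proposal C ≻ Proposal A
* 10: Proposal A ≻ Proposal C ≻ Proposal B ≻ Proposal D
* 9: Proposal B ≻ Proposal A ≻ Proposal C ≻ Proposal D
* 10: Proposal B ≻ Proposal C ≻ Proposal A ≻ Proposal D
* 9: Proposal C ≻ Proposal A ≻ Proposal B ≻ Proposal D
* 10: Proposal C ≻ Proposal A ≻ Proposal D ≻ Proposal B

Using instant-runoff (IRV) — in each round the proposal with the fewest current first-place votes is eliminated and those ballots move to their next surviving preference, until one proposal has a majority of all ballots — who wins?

Round 1: Proposal A 10, Proposal B 28, Proposal C 19, Proposal D 0. Proposal D eliminated.
Round 2: Proposal A 10, Proposal B 28, Proposal C 19. Proposal A eliminated.
Round 3: Proposal B 28, Proposal C 29. Proposal C has a majority (≥29).

Proposal C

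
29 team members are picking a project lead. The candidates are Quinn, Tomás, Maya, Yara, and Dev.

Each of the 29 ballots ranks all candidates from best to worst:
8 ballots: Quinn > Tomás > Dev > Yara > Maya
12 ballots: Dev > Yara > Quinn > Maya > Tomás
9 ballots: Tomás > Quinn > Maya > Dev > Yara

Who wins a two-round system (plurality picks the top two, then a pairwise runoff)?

Round 1 first-place votes: Quinn 8, Tomás 9, Maya 0, Yara 0, Dev 12. Dev and Tomás advance.
Runoff: Dev is ranked above Tomás on 12 ballots, Tomás above Dev on 17.

Tomás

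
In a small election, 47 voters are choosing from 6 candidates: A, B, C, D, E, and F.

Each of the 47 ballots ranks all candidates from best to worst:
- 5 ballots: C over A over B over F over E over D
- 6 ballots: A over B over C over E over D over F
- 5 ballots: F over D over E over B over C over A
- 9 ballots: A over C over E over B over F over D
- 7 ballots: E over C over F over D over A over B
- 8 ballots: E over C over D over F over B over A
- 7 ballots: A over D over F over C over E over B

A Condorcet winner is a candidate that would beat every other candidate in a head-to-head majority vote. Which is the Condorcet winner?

C vs A: 25–22
C vs B: 36–11
C vs D: 35–12
C vs E: 27–20
C vs F: 35–12
C beats every other candidate.

C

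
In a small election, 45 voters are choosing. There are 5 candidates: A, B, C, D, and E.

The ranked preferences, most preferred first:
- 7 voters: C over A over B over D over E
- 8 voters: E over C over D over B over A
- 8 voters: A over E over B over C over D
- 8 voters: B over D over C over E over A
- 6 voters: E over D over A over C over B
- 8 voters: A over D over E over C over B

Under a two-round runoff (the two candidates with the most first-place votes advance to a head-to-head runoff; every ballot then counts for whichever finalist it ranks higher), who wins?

Round 1 first-place votes: A 16, B 8, C 7, D 0, E 14. A and E advance.
Runoff: A is ranked above E on 23 ballots, E above A on 22.

A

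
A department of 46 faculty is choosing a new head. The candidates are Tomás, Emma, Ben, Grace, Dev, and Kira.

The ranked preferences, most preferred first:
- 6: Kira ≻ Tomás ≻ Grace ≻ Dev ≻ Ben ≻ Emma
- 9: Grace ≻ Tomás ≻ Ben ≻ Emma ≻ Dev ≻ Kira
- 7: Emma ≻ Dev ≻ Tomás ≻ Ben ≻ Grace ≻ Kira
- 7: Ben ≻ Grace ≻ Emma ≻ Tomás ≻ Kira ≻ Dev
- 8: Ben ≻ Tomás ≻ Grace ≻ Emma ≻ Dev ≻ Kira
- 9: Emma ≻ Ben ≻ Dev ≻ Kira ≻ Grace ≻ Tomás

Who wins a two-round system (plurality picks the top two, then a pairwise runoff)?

Round 1 first-place votes: Tomás 0, Emma 16, Ben 15, Grace 9, Dev 0, Kira 6. Emma and Ben advance.
Runoff: Emma is ranked above Ben on 16 ballots, Ben above Emma on 30.

Ben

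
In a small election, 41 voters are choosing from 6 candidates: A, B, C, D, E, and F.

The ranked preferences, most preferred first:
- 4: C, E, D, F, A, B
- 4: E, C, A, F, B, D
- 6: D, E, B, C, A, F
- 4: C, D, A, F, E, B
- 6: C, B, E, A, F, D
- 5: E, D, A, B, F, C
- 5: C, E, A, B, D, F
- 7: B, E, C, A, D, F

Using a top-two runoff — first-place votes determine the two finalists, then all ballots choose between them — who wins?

E

Round 1 first-place votes: A 0, B 7, C 19, D 6, E 9, F 0. C and E advance.
Runoff: C is ranked above E on 19 ballots, E above C on 22.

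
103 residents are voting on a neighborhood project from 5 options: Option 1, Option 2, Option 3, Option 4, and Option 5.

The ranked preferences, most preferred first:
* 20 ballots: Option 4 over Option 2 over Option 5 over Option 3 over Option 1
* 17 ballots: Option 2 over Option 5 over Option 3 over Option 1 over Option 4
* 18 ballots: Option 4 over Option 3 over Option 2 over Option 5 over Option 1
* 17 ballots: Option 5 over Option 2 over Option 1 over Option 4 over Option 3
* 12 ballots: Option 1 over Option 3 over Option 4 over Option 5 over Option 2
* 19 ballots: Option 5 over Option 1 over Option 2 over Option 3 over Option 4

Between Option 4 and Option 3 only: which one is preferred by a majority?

Option 4

Option 4 is ranked above Option 3 on 55 ballots; Option 3 above Option 4 on 48.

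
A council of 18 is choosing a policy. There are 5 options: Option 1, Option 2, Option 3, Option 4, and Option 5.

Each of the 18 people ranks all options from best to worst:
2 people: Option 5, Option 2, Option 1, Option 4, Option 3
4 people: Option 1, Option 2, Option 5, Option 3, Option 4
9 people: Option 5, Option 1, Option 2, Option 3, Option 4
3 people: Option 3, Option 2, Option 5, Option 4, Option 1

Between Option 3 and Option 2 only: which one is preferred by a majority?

Option 3 is ranked above Option 2 on 3 ballots; Option 2 above Option 3 on 15.

Option 2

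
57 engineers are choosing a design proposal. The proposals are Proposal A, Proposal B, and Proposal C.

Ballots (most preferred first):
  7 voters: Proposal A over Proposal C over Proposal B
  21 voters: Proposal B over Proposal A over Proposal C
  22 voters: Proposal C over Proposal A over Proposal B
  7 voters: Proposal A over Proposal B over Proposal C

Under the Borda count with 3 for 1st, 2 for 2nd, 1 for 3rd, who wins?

Proposal A

Proposal A: 7×3 + 21×2 + 22×2 + 7×3 = 128
Proposal B: 7×1 + 21×3 + 22×1 + 7×2 = 106
Proposal C: 7×2 + 21×1 + 22×3 + 7×1 = 108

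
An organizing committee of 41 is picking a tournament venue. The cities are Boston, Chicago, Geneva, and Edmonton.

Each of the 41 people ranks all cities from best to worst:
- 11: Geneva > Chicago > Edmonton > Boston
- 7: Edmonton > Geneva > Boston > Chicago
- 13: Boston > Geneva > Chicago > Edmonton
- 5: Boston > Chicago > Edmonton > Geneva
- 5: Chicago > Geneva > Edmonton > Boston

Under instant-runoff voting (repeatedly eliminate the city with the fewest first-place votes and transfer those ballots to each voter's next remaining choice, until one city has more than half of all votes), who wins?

Geneva

Round 1: Boston 18, Chicago 5, Geneva 11, Edmonton 7. Chicago eliminated.
Round 2: Boston 18, Geneva 16, Edmonton 7. Edmonton eliminated.
Round 3: Boston 18, Geneva 23. Geneva has a majority (≥21).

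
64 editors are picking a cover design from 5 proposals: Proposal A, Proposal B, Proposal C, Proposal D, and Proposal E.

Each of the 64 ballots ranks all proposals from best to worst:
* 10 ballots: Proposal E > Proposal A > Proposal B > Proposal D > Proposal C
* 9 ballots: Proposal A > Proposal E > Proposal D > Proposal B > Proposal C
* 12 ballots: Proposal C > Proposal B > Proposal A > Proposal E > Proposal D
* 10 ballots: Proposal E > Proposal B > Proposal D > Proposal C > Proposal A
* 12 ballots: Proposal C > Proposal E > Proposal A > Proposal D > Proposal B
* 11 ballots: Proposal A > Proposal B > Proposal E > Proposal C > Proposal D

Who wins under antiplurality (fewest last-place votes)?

Proposal E

Last-place votes: Proposal A 10, Proposal B 12, Proposal C 19, Proposal D 23, Proposal E 0.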